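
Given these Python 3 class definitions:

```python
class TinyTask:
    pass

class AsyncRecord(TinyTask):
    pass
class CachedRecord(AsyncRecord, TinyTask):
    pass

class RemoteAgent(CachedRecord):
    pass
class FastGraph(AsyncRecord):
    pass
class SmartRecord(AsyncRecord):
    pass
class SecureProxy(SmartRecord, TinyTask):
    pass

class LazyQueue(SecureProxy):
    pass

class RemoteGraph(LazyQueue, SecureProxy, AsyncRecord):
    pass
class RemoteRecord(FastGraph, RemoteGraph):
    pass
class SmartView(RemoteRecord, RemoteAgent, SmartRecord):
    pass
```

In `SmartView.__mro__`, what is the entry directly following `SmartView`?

L[SmartView] = SmartView + merge(L[RemoteRecord], L[RemoteAgent], L[SmartRecord], [RemoteRecord RemoteAgent SmartRecord])
  take RemoteRecord:  [RemoteRecord FastGraph RemoteGraph LazyQueue SecureProxy SmartRecord AsyncRecord TinyTask object] + [RemoteAgent CachedRecord AsyncRecord TinyTask object] + [SmartRecord AsyncRecord TinyTask object] + [RemoteRecord RemoteAgent SmartRecord]
  take FastGraph:  [FastGraph RemoteGraph LazyQueue SecureProxy SmartRecord AsyncRecord TinyTask object] + [RemoteAgent CachedRecord AsyncRecord TinyTask object] + [SmartRecord AsyncRecord TinyTask object] + [RemoteAgent SmartRecord]
  take RemoteGraph:  [RemoteGraph LazyQueue SecureProxy SmartRecord AsyncRecord TinyTask object] + [RemoteAgent CachedRecord AsyncRecord TinyTask object] + [SmartRecord AsyncRecord TinyTask object] + [RemoteAgent SmartRecord]
  take LazyQueue:  [LazyQueue SecureProxy SmartRecord AsyncRecord TinyTask object] + [RemoteAgent CachedRecord AsyncRecord TinyTask object] + [SmartRecord AsyncRecord TinyTask object] + [RemoteAgent SmartRecord]
  take SecureProxy:  [SecureProxy SmartRecord AsyncRecord TinyTask object] + [RemoteAgent CachedRecord AsyncRecord TinyTask object] + [SmartRecord AsyncRecord TinyTask object] + [RemoteAgent SmartRecord]
  take RemoteAgent:  [SmartRecord AsyncRecord TinyTask object] + [RemoteAgent CachedRecord AsyncRecord TinyTask object] + [SmartRecord AsyncRecord TinyTask object] + [RemoteAgent SmartRecord]
  take SmartRecord:  [SmartRecord AsyncRecord TinyTask object] + [CachedRecord AsyncRecord TinyTask object] + [SmartRecord AsyncRecord TinyTask object] + [SmartRecord]
  take CachedRecord:  [AsyncRecord TinyTask object] + [CachedRecord AsyncRecord TinyTask object] + [AsyncRecord TinyTask object]
  take AsyncRecord:  [AsyncRecord TinyTask object] + [AsyncRecord TinyTask object] + [AsyncRecord TinyTask object]
  take TinyTask:  [TinyTask object] + [TinyTask object] + [TinyTask object]
  take object:  [object] + [object] + [object]
MRO: SmartView RemoteRecord FastGraph RemoteGraph LazyQueue SecureProxy RemoteAgent SmartRecord CachedRecord AsyncRecord TinyTask object
SmartView is at position 0; next is RemoteRecord.

RemoteRecord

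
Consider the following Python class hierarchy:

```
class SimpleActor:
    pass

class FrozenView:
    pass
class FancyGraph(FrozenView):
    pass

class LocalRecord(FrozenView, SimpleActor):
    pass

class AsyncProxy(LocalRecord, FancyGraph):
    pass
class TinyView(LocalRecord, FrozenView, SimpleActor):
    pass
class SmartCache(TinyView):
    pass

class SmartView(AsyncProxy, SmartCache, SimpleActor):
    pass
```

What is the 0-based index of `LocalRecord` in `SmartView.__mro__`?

4

L[SmartView] = SmartView + merge(L[AsyncProxy], L[SmartCache], L[SimpleActor], [AsyncProxy SmartCache SimpleActor])
  take AsyncProxy:  [AsyncProxy LocalRecord FancyGraph FrozenView SimpleActor object] + [SmartCache TinyView LocalRecord FrozenView SimpleActor object] + [SimpleActor object] + [AsyncProxy SmartCache SimpleActor]
  take SmartCache:  [LocalRecord FancyGraph FrozenView SimpleActor object] + [SmartCache TinyView LocalRecord FrozenView SimpleActor object] + [SimpleActor object] + [SmartCache SimpleActor]
  take TinyView:  [LocalRecord FancyGraph FrozenView SimpleActor object] + [TinyView LocalRecord FrozenView SimpleActor object] + [SimpleActor object] + [SimpleActor]
  take LocalRecord:  [LocalRecord FancyGraph FrozenView SimpleActor object] + [LocalRecord FrozenView SimpleActor object] + [SimpleActor object] + [SimpleActor]
  take FancyGraph:  [FancyGraph FrozenView SimpleActor object] + [FrozenView SimpleActor object] + [SimpleActor object] + [SimpleActor]
  take FrozenView:  [FrozenView SimpleActor object] + [FrozenView SimpleActor object] + [SimpleActor object] + [SimpleActor]
  take SimpleActor:  [SimpleActor object] + [SimpleActor object] + [SimpleActor object] + [SimpleActor]
  take object:  [object] + [object] + [object]
MRO: SmartView AsyncProxy SmartCache TinyView LocalRecord FancyGraph FrozenView SimpleActor object
LocalRecord sits at index 4.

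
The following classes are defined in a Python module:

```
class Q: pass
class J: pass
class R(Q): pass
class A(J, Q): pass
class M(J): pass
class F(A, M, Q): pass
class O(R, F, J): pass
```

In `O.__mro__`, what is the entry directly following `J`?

Q

L[O] = O + merge(L[R], L[F], L[J], [R F J])
  take R:  [R Q object] + [F A M J Q object] + [J object] + [R F J]
  take F:  [Q object] + [F A M J Q object] + [J object] + [F J]
  take A:  [Q object] + [A M J Q object] + [J object] + [J]
  take M:  [Q object] + [M J Q object] + [J object] + [J]
  take J:  [Q object] + [J Q object] + [J object] + [J]
  take Q:  [Q object] + [Q object] + [object]
  take object:  [object] + [object] + [object]
MRO: O R F A M J Q object
J is at position 5; next is Q.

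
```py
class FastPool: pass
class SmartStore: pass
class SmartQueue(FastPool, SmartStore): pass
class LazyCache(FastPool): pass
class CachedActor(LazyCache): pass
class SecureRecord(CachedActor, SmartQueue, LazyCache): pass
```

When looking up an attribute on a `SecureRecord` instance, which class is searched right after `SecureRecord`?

CachedActor

L[SecureRecord] = SecureRecord + merge(L[CachedActor], L[SmartQueue], L[LazyCache], [CachedActor SmartQueue LazyCache])
  take CachedActor:  [CachedActor LazyCache FastPool object] + [SmartQueue FastPool SmartStore object] + [LazyCache FastPool object] + [CachedActor SmartQueue LazyCache]
  take SmartQueue:  [LazyCache FastPool object] + [SmartQueue FastPool SmartStore object] + [LazyCache FastPool object] + [SmartQueue LazyCache]
  take LazyCache:  [LazyCache FastPool object] + [FastPool SmartStore object] + [LazyCache FastPool object] + [LazyCache]
  take FastPool:  [FastPool object] + [FastPool SmartStore object] + [FastPool object]
  take SmartStore:  [object] + [SmartStore object] + [object]
  take object:  [object] + [object] + [object]
MRO: SecureRecord CachedActor SmartQueue LazyCache FastPool SmartStore object
SecureRecord is at position 0; next is CachedActor.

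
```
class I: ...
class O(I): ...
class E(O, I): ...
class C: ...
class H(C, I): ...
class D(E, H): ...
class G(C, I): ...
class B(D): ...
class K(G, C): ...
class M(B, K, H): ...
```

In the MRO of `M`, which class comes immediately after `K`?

H

L[M] = M + merge(L[B], L[K], L[H], [B K H])
  take B:  [B D E O H C I object] + [K G C I object] + [H C I object] + [B K H]
  take D:  [D E O H C I object] + [K G C I object] + [H C I object] + [K H]
  take E:  [E O H C I object] + [K G C I object] + [H C I object] + [K H]
  take O:  [O H C I object] + [K G C I object] + [H C I object] + [K H]
  take K:  [H C I object] + [K G C I object] + [H C I object] + [K H]
  take H:  [H C I object] + [G C I object] + [H C I object] + [H]
  take G:  [C I object] + [G C I object] + [C I object]
  take C:  [C I object] + [C I object] + [C I object]
  take I:  [I object] + [I object] + [I object]
  take object:  [object] + [object] + [object]
MRO: M B D E O K H G C I object
K is at position 5; next is H.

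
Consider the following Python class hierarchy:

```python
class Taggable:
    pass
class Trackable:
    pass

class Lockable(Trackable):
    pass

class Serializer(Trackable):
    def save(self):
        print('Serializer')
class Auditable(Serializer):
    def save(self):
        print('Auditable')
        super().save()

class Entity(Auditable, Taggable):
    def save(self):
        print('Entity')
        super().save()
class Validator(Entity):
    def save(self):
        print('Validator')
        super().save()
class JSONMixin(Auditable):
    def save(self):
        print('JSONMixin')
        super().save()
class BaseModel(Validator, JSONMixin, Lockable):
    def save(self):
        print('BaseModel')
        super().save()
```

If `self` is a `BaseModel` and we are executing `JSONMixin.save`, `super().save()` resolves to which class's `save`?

L[BaseModel] = BaseModel + merge(L[Validator], L[JSONMixin], L[Lockable], [Validator JSONMixin Lockable])
  take Validator:  [Validator Entity Auditable Serializer Trackable Taggable object] + [JSONMixin Auditable Serializer Trackable object] + [Lockable Trackable object] + [Validator JSONMixin Lockable]
  take Entity:  [Entity Auditable Serializer Trackable Taggable object] + [JSONMixin Auditable Serializer Trackable object] + [Lockable Trackable object] + [JSONMixin Lockable]
  take JSONMixin:  [Auditable Serializer Trackable Taggable object] + [JSONMixin Auditable Serializer Trackable object] + [Lockable Trackable object] + [JSONMixin Lockable]
  take Auditable:  [Auditable Serializer Trackable Taggable object] + [Auditable Serializer Trackable object] + [Lockable Trackable object] + [Lockable]
  take Serializer:  [Serializer Trackable Taggable object] + [Serializer Trackable object] + [Lockable Trackable object] + [Lockable]
  take Lockable:  [Trackable Taggable object] + [Trackable object] + [Lockable Trackable object] + [Lockable]
  take Trackable:  [Trackable Taggable object] + [Trackable object] + [Trackable object]
  take Taggable:  [Taggable object] + [object] + [object]
  take object:  [object] + [object] + [object]
MRO: BaseModel Validator Entity JSONMixin Auditable Serializer Lockable Trackable Taggable object
super() in JSONMixin.save on a BaseModel instance goes to the class after JSONMixin in BaseModel's MRO: Auditable.

Auditable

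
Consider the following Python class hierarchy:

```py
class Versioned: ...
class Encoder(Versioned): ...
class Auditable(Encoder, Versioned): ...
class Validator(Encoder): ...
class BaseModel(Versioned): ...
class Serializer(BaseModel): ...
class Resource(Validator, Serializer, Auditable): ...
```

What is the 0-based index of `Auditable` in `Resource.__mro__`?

L[Resource] = Resource + merge(L[Validator], L[Serializer], L[Auditable], [Validator Serializer Auditable])
  take Validator:  [Validator Encoder Versioned object] + [Serializer BaseModel Versioned object] + [Auditable Encoder Versioned object] + [Validator Serializer Auditable]
  take Serializer:  [Encoder Versioned object] + [Serializer BaseModel Versioned object] + [Auditable Encoder Versioned object] + [Serializer Auditable]
  take BaseModel:  [Encoder Versioned object] + [BaseModel Versioned object] + [Auditable Encoder Versioned object] + [Auditable]
  take Auditable:  [Encoder Versioned object] + [Versioned object] + [Auditable Encoder Versioned object] + [Auditable]
  take Encoder:  [Encoder Versioned object] + [Versioned object] + [Encoder Versioned object]
  take Versioned:  [Versioned object] + [Versioned object] + [Versioned object]
  take object:  [object] + [object] + [object]
MRO: Resource Validator Serializer BaseModel Auditable Encoder Versioned object
Auditable sits at index 4.

4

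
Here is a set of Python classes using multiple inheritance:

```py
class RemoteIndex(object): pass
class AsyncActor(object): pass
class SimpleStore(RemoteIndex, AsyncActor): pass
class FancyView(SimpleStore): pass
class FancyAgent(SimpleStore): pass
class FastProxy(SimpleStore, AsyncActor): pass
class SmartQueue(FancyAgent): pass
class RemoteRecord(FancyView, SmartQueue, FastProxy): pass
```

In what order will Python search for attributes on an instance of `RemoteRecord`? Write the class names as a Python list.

[RemoteRecord, FancyView, SmartQueue, FancyAgent, FastProxy, SimpleStore, RemoteIndex, AsyncActor, object]

L[RemoteRecord] = RemoteRecord + merge(L[FancyView], L[SmartQueue], L[FastProxy], [FancyView SmartQueue FastProxy])
  take FancyView:  [FancyView SimpleStore RemoteIndex AsyncActor object] + [SmartQueue FancyAgent SimpleStore RemoteIndex AsyncActor object] + [FastProxy SimpleStore RemoteIndex AsyncActor object] + [FancyView SmartQueue FastProxy]
  take SmartQueue:  [SimpleStore RemoteIndex AsyncActor object] + [SmartQueue FancyAgent SimpleStore RemoteIndex AsyncActor object] + [FastProxy SimpleStore RemoteIndex AsyncActor object] + [SmartQueue FastProxy]
  take FancyAgent:  [SimpleStore RemoteIndex AsyncActor object] + [FancyAgent SimpleStore RemoteIndex AsyncActor object] + [FastProxy SimpleStore RemoteIndex AsyncActor object] + [FastProxy]
  take FastProxy:  [SimpleStore RemoteIndex AsyncActor object] + [SimpleStore RemoteIndex AsyncActor object] + [FastProxy SimpleStore RemoteIndex AsyncActor object] + [FastProxy]
  take SimpleStore:  [SimpleStore RemoteIndex AsyncActor object] + [SimpleStore RemoteIndex AsyncActor object] + [SimpleStore RemoteIndex AsyncActor object]
  take RemoteIndex:  [RemoteIndex AsyncActor object] + [RemoteIndex AsyncActor object] + [RemoteIndex AsyncActor object]
  take AsyncActor:  [AsyncActor object] + [AsyncActor object] + [AsyncActor object]
  take object:  [object] + [object] + [object]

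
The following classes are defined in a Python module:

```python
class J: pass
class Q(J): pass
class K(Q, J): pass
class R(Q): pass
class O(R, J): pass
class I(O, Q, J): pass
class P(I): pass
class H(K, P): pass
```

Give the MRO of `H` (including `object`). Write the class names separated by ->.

H -> K -> P -> I -> O -> R -> Q -> J -> object

L[H] = H + merge(L[K], L[P], [K P])
  take K:  [K Q J object] + [P I O R Q J object] + [K P]
  take P:  [Q J object] + [P I O R Q J object] + [P]
  take I:  [Q J object] + [I O R Q J object]
  take O:  [Q J object] + [O R Q J object]
  take R:  [Q J object] + [R Q J object]
  take Q:  [Q J object] + [Q J object]
  take J:  [J object] + [J object]
  take object:  [object] + [object]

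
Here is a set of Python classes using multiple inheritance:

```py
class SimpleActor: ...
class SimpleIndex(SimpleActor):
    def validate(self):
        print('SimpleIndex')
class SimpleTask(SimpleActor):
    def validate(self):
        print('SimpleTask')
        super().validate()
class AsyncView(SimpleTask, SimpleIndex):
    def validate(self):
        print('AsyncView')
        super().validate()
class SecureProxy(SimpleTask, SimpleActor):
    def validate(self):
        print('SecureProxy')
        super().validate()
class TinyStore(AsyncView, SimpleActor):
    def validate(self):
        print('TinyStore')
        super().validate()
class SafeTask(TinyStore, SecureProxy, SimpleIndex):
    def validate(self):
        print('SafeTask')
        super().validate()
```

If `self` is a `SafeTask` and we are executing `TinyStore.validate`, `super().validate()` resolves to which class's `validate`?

L[SafeTask] = SafeTask + merge(L[TinyStore], L[SecureProxy], L[SimpleIndex], [TinyStore SecureProxy SimpleIndex])
  take TinyStore:  [TinyStore AsyncView SimpleTask SimpleIndex SimpleActor object] + [SecureProxy SimpleTask SimpleActor object] + [SimpleIndex SimpleActor object] + [TinyStore SecureProxy SimpleIndex]
  take AsyncView:  [AsyncView SimpleTask SimpleIndex SimpleActor object] + [SecureProxy SimpleTask SimpleActor object] + [SimpleIndex SimpleActor object] + [SecureProxy SimpleIndex]
  take SecureProxy:  [SimpleTask SimpleIndex SimpleActor object] + [SecureProxy SimpleTask SimpleActor object] + [SimpleIndex SimpleActor object] + [SecureProxy SimpleIndex]
  take SimpleTask:  [SimpleTask SimpleIndex SimpleActor object] + [SimpleTask SimpleActor object] + [SimpleIndex SimpleActor object] + [SimpleIndex]
  take SimpleIndex:  [SimpleIndex SimpleActor object] + [SimpleActor object] + [SimpleIndex SimpleActor object] + [SimpleIndex]
  take SimpleActor:  [SimpleActor object] + [SimpleActor object] + [SimpleActor object]
  take object:  [object] + [object] + [object]
MRO: SafeTask TinyStore AsyncView SecureProxy SimpleTask SimpleIndex SimpleActor object
super() in TinyStore.validate on a SafeTask instance goes to the class after TinyStore in SafeTask's MRO: AsyncView.

AsyncView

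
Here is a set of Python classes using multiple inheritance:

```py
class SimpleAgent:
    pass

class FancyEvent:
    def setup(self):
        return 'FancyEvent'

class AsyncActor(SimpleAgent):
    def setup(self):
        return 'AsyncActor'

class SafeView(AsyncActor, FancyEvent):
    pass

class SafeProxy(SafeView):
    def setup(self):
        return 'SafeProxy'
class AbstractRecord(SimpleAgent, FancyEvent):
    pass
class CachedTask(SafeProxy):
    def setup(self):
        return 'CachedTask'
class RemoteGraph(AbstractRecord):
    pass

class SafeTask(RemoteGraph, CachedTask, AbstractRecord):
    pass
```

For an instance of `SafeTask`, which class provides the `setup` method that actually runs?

L[SafeTask] = SafeTask + merge(L[RemoteGraph], L[CachedTask], L[AbstractRecord], [RemoteGraph CachedTask AbstractRecord])
  take RemoteGraph:  [RemoteGraph AbstractRecord SimpleAgent FancyEvent object] + [CachedTask SafeProxy SafeView AsyncActor SimpleAgent FancyEvent object] + [AbstractRecord SimpleAgent FancyEvent object] + [RemoteGraph CachedTask AbstractRecord]
  take CachedTask:  [AbstractRecord SimpleAgent FancyEvent object] + [CachedTask SafeProxy SafeView AsyncActor SimpleAgent FancyEvent object] + [AbstractRecord SimpleAgent FancyEvent object] + [CachedTask AbstractRecord]
  take AbstractRecord:  [AbstractRecord SimpleAgent FancyEvent object] + [SafeProxy SafeView AsyncActor SimpleAgent FancyEvent object] + [AbstractRecord SimpleAgent FancyEvent object] + [AbstractRecord]
  take SafeProxy:  [SimpleAgent FancyEvent object] + [SafeProxy SafeView AsyncActor SimpleAgent FancyEvent object] + [SimpleAgent FancyEvent object]
  take SafeView:  [SimpleAgent FancyEvent object] + [SafeView AsyncActor SimpleAgent FancyEvent object] + [SimpleAgent FancyEvent object]
  take AsyncActor:  [SimpleAgent FancyEvent object] + [AsyncActor SimpleAgent FancyEvent object] + [SimpleAgent FancyEvent object]
  take SimpleAgent:  [SimpleAgent FancyEvent object] + [SimpleAgent FancyEvent object] + [SimpleAgent FancyEvent object]
  take FancyEvent:  [FancyEvent object] + [FancyEvent object] + [FancyEvent object]
  take object:  [object] + [object] + [object]
MRO: SafeTask RemoteGraph CachedTask AbstractRecord SafeProxy SafeView AsyncActor SimpleAgent FancyEvent object
setup is defined in: AsyncActor, CachedTask, FancyEvent, SafeProxy. First along the MRO is CachedTask.

CachedTask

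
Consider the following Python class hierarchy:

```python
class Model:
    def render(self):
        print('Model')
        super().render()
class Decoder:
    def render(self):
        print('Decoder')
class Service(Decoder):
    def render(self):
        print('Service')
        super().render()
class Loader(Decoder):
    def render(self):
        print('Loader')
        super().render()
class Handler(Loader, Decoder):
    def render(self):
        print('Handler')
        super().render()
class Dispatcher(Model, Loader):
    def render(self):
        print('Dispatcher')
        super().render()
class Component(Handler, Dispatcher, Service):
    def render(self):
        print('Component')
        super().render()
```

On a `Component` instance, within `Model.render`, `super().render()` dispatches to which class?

Loader

L[Component] = Component + merge(L[Handler], L[Dispatcher], L[Service], [Handler Dispatcher Service])
  take Handler:  [Handler Loader Decoder object] + [Dispatcher Model Loader Decoder object] + [Service Decoder object] + [Handler Dispatcher Service]
  take Dispatcher:  [Loader Decoder object] + [Dispatcher Model Loader Decoder object] + [Service Decoder object] + [Dispatcher Service]
  take Model:  [Loader Decoder object] + [Model Loader Decoder object] + [Service Decoder object] + [Service]
  take Loader:  [Loader Decoder object] + [Loader Decoder object] + [Service Decoder object] + [Service]
  take Service:  [Decoder object] + [Decoder object] + [Service Decoder object] + [Service]
  take Decoder:  [Decoder object] + [Decoder object] + [Decoder object]
  take object:  [object] + [object] + [object]
MRO: Component Handler Dispatcher Model Loader Service Decoder object
super() in Model.render on a Component instance goes to the class after Model in Component's MRO: Loader.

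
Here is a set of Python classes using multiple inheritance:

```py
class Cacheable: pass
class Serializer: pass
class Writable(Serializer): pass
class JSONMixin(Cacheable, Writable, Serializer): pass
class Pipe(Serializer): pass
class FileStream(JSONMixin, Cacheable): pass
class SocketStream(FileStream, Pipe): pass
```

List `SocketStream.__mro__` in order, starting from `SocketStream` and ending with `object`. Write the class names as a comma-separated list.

SocketStream, FileStream, JSONMixin, Cacheable, Writable, Pipe, Serializer, object

L[SocketStream] = SocketStream + merge(L[FileStream], L[Pipe], [FileStream Pipe])
  take FileStream:  [FileStream JSONMixin Cacheable Writable Serializer object] + [Pipe Serializer object] + [FileStream Pipe]
  take JSONMixin:  [JSONMixin Cacheable Writable Serializer object] + [Pipe Serializer object] + [Pipe]
  take Cacheable:  [Cacheable Writable Serializer object] + [Pipe Serializer object] + [Pipe]
  take Writable:  [Writable Serializer object] + [Pipe Serializer object] + [Pipe]
  take Pipe:  [Serializer object] + [Pipe Serializer object] + [Pipe]
  take Serializer:  [Serializer object] + [Serializer object]
  take object:  [object] + [object]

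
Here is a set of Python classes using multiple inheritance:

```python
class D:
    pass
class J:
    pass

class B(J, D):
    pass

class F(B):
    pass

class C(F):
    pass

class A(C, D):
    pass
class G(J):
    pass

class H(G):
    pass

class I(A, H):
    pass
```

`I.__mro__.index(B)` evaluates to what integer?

L[I] = I + merge(L[A], L[H], [A H])
  take A:  [A C F B J D object] + [H G J object] + [A H]
  take C:  [C F B J D object] + [H G J object] + [H]
  take F:  [F B J D object] + [H G J object] + [H]
  take B:  [B J D object] + [H G J object] + [H]
  take H:  [J D object] + [H G J object] + [H]
  take G:  [J D object] + [G J object]
  take J:  [J D object] + [J object]
  take D:  [D object] + [object]
  take object:  [object] + [object]
MRO: I A C F B H G J D object
B sits at index 4.

4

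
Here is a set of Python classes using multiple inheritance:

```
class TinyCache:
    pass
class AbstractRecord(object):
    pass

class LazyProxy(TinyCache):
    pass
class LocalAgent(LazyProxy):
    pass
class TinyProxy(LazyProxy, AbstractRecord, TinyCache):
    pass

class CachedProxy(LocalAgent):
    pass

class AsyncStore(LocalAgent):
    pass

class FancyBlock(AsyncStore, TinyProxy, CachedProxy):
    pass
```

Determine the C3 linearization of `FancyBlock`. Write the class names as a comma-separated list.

L[FancyBlock] = FancyBlock + merge(L[AsyncStore], L[TinyProxy], L[CachedProxy], [AsyncStore TinyProxy CachedProxy])
  take AsyncStore:  [AsyncStore LocalAgent LazyProxy TinyCache object] + [TinyProxy LazyProxy AbstractRecord TinyCache object] + [CachedProxy LocalAgent LazyProxy TinyCache object] + [AsyncStore TinyProxy CachedProxy]
  take TinyProxy:  [LocalAgent LazyProxy TinyCache object] + [TinyProxy LazyProxy AbstractRecord TinyCache object] + [CachedProxy LocalAgent LazyProxy TinyCache object] + [TinyProxy CachedProxy]
  take CachedProxy:  [LocalAgent LazyProxy TinyCache object] + [LazyProxy AbstractRecord TinyCache object] + [CachedProxy LocalAgent LazyProxy TinyCache object] + [CachedProxy]
  take LocalAgent:  [LocalAgent LazyProxy TinyCache object] + [LazyProxy AbstractRecord TinyCache object] + [LocalAgent LazyProxy TinyCache object]
  take LazyProxy:  [LazyProxy TinyCache object] + [LazyProxy AbstractRecord TinyCache object] + [LazyProxy TinyCache object]
  take AbstractRecord:  [TinyCache object] + [AbstractRecord TinyCache object] + [TinyCache object]
  take TinyCache:  [TinyCache object] + [TinyCache object] + [TinyCache object]
  take object:  [object] + [object] + [object]

FancyBlock, AsyncStore, TinyProxy, CachedProxy, LocalAgent, LazyProxy, AbstractRecord, TinyCache, object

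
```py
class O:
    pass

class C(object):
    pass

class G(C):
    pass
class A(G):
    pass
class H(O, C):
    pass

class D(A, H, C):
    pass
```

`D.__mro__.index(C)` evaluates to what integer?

L[D] = D + merge(L[A], L[H], L[C], [A H C])
  take A:  [A G C object] + [H O C object] + [C object] + [A H C]
  take G:  [G C object] + [H O C object] + [C object] + [H C]
  take H:  [C object] + [H O C object] + [C object] + [H C]
  take O:  [C object] + [O C object] + [C object] + [C]
  take C:  [C object] + [C object] + [C object] + [C]
  take object:  [object] + [object] + [object]
MRO: D A G H O C object
C sits at index 5.

5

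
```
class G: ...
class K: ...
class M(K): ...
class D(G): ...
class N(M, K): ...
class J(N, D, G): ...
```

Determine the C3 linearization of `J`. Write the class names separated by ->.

L[J] = J + merge(L[N], L[D], L[G], [N D G])
  take N:  [N M K object] + [D G object] + [G object] + [N D G]
  take M:  [M K object] + [D G object] + [G object] + [D G]
  take K:  [K object] + [D G object] + [G object] + [D G]
  take D:  [object] + [D G object] + [G object] + [D G]
  take G:  [object] + [G object] + [G object] + [G]
  take object:  [object] + [object] + [object]

J -> N -> M -> K -> D -> G -> object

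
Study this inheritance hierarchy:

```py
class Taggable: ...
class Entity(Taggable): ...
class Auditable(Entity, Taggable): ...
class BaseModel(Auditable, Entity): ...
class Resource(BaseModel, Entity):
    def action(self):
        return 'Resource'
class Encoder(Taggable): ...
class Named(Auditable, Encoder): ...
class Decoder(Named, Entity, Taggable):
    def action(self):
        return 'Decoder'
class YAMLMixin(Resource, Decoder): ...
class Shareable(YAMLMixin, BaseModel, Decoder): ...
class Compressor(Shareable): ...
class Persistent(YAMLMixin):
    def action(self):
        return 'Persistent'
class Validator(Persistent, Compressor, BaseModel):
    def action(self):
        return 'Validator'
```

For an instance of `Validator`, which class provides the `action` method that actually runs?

Validator

L[Validator] = Validator + merge(L[Persistent], L[Compressor], L[BaseModel], [Persistent Compressor BaseModel])
  take Persistent:  [Persistent YAMLMixin Resource BaseModel Decoder Named Auditable Entity Encoder Taggable object] + [Compressor Shareable YAMLMixin Resource BaseModel Decoder Named Auditable Entity Encoder Taggable object] + [BaseModel Auditable Entity Taggable object] + [Persistent Compressor BaseModel]
  take Compressor:  [YAMLMixin Resource BaseModel Decoder Named Auditable Entity Encoder Taggable object] + [Compressor Shareable YAMLMixin Resource BaseModel Decoder Named Auditable Entity Encoder Taggable object] + [BaseModel Auditable Entity Taggable object] + [Compressor BaseModel]
  take Shareable:  [YAMLMixin Resource BaseModel Decoder Named Auditable Entity Encoder Taggable object] + [Shareable YAMLMixin Resource BaseModel Decoder Named Auditable Entity Encoder Taggable object] + [BaseModel Auditable Entity Taggable object] + [BaseModel]
  take YAMLMixin:  [YAMLMixin Resource BaseModel Decoder Named Auditable Entity Encoder Taggable object] + [YAMLMixin Resource BaseModel Decoder Named Auditable Entity Encoder Taggable object] + [BaseModel Auditable Entity Taggable object] + [BaseModel]
  take Resource:  [Resource BaseModel Decoder Named Auditable Entity Encoder Taggable object] + [Resource BaseModel Decoder Named Auditable Entity Encoder Taggable object] + [BaseModel Auditable Entity Taggable object] + [BaseModel]
  take BaseModel:  [BaseModel Decoder Named Auditable Entity Encoder Taggable object] + [BaseModel Decoder Named Auditable Entity Encoder Taggable object] + [BaseModel Auditable Entity Taggable object] + [BaseModel]
  take Decoder:  [Decoder Named Auditable Entity Encoder Taggable object] + [Decoder Named Auditable Entity Encoder Taggable object] + [Auditable Entity Taggable object]
  take Named:  [Named Auditable Entity Encoder Taggable object] + [Named Auditable Entity Encoder Taggable object] + [Auditable Entity Taggable object]
  take Auditable:  [Auditable Entity Encoder Taggable object] + [Auditable Entity Encoder Taggable object] + [Auditable Entity Taggable object]
  take Entity:  [Entity Encoder Taggable object] + [Entity Encoder Taggable object] + [Entity Taggable object]
  take Encoder:  [Encoder Taggable object] + [Encoder Taggable object] + [Taggable object]
  take Taggable:  [Taggable object] + [Taggable object] + [Taggable object]
  take object:  [object] + [object] + [object]
MRO: Validator Persistent Compressor Shareable YAMLMixin Resource BaseModel Decoder Named Auditable Entity Encoder Taggable object
action is defined in: Decoder, Persistent, Resource, Validator. First along the MRO is Validator.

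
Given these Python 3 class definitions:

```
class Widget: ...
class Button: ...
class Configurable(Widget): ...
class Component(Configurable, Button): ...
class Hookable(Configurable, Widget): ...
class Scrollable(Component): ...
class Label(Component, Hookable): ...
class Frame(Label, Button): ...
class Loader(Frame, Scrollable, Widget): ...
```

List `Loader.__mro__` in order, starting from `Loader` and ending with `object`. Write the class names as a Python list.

[Loader, Frame, Label, Scrollable, Component, Hookable, Configurable, Widget, Button, object]

L[Loader] = Loader + merge(L[Frame], L[Scrollable], L[Widget], [Frame Scrollable Widget])
  take Frame:  [Frame Label Component Hookable Configurable Widget Button object] + [Scrollable Component Configurable Widget Button object] + [Widget object] + [Frame Scrollable Widget]
  take Label:  [Label Component Hookable Configurable Widget Button object] + [Scrollable Component Configurable Widget Button object] + [Widget object] + [Scrollable Widget]
  take Scrollable:  [Component Hookable Configurable Widget Button object] + [Scrollable Component Configurable Widget Button object] + [Widget object] + [Scrollable Widget]
  take Component:  [Component Hookable Configurable Widget Button object] + [Component Configurable Widget Button object] + [Widget object] + [Widget]
  take Hookable:  [Hookable Configurable Widget Button object] + [Configurable Widget Button object] + [Widget object] + [Widget]
  take Configurable:  [Configurable Widget Button object] + [Configurable Widget Button object] + [Widget object] + [Widget]
  take Widget:  [Widget Button object] + [Widget Button object] + [Widget object] + [Widget]
  take Button:  [Button object] + [Button object] + [object]
  take object:  [object] + [object] + [object]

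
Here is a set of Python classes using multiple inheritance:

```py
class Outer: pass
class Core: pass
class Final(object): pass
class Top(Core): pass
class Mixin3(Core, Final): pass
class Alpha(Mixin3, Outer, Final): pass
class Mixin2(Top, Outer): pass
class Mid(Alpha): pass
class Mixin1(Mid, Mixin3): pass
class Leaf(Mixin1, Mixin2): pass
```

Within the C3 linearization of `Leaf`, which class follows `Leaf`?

L[Leaf] = Leaf + merge(L[Mixin1], L[Mixin2], [Mixin1 Mixin2])
  take Mixin1:  [Mixin1 Mid Alpha Mixin3 Core Outer Final object] + [Mixin2 Top Core Outer object] + [Mixin1 Mixin2]
  take Mid:  [Mid Alpha Mixin3 Core Outer Final object] + [Mixin2 Top Core Outer object] + [Mixin2]
  take Alpha:  [Alpha Mixin3 Core Outer Final object] + [Mixin2 Top Core Outer object] + [Mixin2]
  take Mixin3:  [Mixin3 Core Outer Final object] + [Mixin2 Top Core Outer object] + [Mixin2]
  take Mixin2:  [Core Outer Final object] + [Mixin2 Top Core Outer object] + [Mixin2]
  take Top:  [Core Outer Final object] + [Top Core Outer object]
  take Core:  [Core Outer Final object] + [Core Outer object]
  take Outer:  [Outer Final object] + [Outer object]
  take Final:  [Final object] + [object]
  take object:  [object] + [object]
MRO: Leaf Mixin1 Mid Alpha Mixin3 Mixin2 Top Core Outer Final object
Leaf is at position 0; next is Mixin1.

Mixin1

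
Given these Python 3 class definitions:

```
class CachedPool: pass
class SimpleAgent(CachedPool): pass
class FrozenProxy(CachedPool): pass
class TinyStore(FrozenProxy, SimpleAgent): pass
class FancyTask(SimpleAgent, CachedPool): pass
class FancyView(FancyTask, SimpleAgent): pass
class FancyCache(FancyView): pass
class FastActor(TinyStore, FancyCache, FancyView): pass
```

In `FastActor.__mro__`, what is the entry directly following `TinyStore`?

FrozenProxy

L[FastActor] = FastActor + merge(L[TinyStore], L[FancyCache], L[FancyView], [TinyStore FancyCache FancyView])
  take TinyStore:  [TinyStore FrozenProxy SimpleAgent CachedPool object] + [FancyCache FancyView FancyTask SimpleAgent CachedPool object] + [FancyView FancyTask SimpleAgent CachedPool object] + [TinyStore FancyCache FancyView]
  take FrozenProxy:  [FrozenProxy SimpleAgent CachedPool object] + [FancyCache FancyView FancyTask SimpleAgent CachedPool object] + [FancyView FancyTask SimpleAgent CachedPool object] + [FancyCache FancyView]
  take FancyCache:  [SimpleAgent CachedPool object] + [FancyCache FancyView FancyTask SimpleAgent CachedPool object] + [FancyView FancyTask SimpleAgent CachedPool object] + [FancyCache FancyView]
  take FancyView:  [SimpleAgent CachedPool object] + [FancyView FancyTask SimpleAgent CachedPool object] + [FancyView FancyTask SimpleAgent CachedPool object] + [FancyView]
  take FancyTask:  [SimpleAgent CachedPool object] + [FancyTask SimpleAgent CachedPool object] + [FancyTask SimpleAgent CachedPool object]
  take SimpleAgent:  [SimpleAgent CachedPool object] + [SimpleAgent CachedPool object] + [SimpleAgent CachedPool object]
  take CachedPool:  [CachedPool object] + [CachedPool object] + [CachedPool object]
  take object:  [object] + [object] + [object]
MRO: FastActor TinyStore FrozenProxy FancyCache FancyView FancyTask SimpleAgent CachedPool object
TinyStore is at position 1; next is FrozenProxy.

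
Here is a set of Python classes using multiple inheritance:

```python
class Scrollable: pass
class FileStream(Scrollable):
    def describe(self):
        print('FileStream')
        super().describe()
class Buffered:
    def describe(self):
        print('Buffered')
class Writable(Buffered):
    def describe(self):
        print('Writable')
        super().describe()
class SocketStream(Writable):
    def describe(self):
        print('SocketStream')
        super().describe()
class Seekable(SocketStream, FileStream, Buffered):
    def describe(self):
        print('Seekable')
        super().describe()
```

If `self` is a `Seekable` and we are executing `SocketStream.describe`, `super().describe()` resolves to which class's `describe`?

Writable

L[Seekable] = Seekable + merge(L[SocketStream], L[FileStream], L[Buffered], [SocketStream FileStream Buffered])
  take SocketStream:  [SocketStream Writable Buffered object] + [FileStream Scrollable object] + [Buffered object] + [SocketStream FileStream Buffered]
  take Writable:  [Writable Buffered object] + [FileStream Scrollable object] + [Buffered object] + [FileStream Buffered]
  take FileStream:  [Buffered object] + [FileStream Scrollable object] + [Buffered object] + [FileStream Buffered]
  take Buffered:  [Buffered object] + [Scrollable object] + [Buffered object] + [Buffered]
  take Scrollable:  [object] + [Scrollable object] + [object]
  take object:  [object] + [object] + [object]
MRO: Seekable SocketStream Writable FileStream Buffered Scrollable object
super() in SocketStream.describe on a Seekable instance goes to the class after SocketStream in Seekable's MRO: Writable.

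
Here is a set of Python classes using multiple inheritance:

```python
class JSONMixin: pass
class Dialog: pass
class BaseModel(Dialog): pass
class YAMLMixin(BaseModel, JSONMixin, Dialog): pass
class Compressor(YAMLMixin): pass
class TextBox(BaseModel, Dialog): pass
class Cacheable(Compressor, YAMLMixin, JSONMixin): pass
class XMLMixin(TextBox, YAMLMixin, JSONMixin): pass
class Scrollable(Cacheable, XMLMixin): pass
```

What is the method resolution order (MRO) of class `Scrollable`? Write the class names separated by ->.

L[Scrollable] = Scrollable + merge(L[Cacheable], L[XMLMixin], [Cacheable XMLMixin])
  take Cacheable:  [Cacheable Compressor YAMLMixin BaseModel JSONMixin Dialog object] + [XMLMixin TextBox YAMLMixin BaseModel JSONMixin Dialog object] + [Cacheable XMLMixin]
  take Compressor:  [Compressor YAMLMixin BaseModel JSONMixin Dialog object] + [XMLMixin TextBox YAMLMixin BaseModel JSONMixin Dialog object] + [XMLMixin]
  take XMLMixin:  [YAMLMixin BaseModel JSONMixin Dialog object] + [XMLMixin TextBox YAMLMixin BaseModel JSONMixin Dialog object] + [XMLMixin]
  take TextBox:  [YAMLMixin BaseModel JSONMixin Dialog object] + [TextBox YAMLMixin BaseModel JSONMixin Dialog object]
  take YAMLMixin:  [YAMLMixin BaseModel JSONMixin Dialog object] + [YAMLMixin BaseModel JSONMixin Dialog object]
  take BaseModel:  [BaseModel JSONMixin Dialog object] + [BaseModel JSONMixin Dialog object]
  take JSONMixin:  [JSONMixin Dialog object] + [JSONMixin Dialog object]
  take Dialog:  [Dialog object] + [Dialog object]
  take object:  [object] + [object]

Scrollable -> Cacheable -> Compressor -> XMLMixin -> TextBox -> YAMLMixin -> BaseModel -> JSONMixin -> Dialog -> object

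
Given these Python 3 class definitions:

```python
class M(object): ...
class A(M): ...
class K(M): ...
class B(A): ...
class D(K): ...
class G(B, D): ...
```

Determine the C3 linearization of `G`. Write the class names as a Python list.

L[G] = G + merge(L[B], L[D], [B D])
  take B:  [B A M object] + [D K M object] + [B D]
  take A:  [A M object] + [D K M object] + [D]
  take D:  [M object] + [D K M object] + [D]
  take K:  [M object] + [K M object]
  take M:  [M object] + [M object]
  take object:  [object] + [object]

[G, B, A, D, K, M, object]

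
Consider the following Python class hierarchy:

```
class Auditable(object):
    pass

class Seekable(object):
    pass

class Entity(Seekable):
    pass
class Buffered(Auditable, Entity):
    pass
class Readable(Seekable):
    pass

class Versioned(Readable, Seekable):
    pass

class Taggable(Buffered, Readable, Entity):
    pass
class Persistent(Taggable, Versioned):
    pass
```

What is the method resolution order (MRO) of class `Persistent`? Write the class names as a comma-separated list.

L[Persistent] = Persistent + merge(L[Taggable], L[Versioned], [Taggable Versioned])
  take Taggable:  [Taggable Buffered Auditable Readable Entity Seekable object] + [Versioned Readable Seekable object] + [Taggable Versioned]
  take Buffered:  [Buffered Auditable Readable Entity Seekable object] + [Versioned Readable Seekable object] + [Versioned]
  take Auditable:  [Auditable Readable Entity Seekable object] + [Versioned Readable Seekable object] + [Versioned]
  take Versioned:  [Readable Entity Seekable object] + [Versioned Readable Seekable object] + [Versioned]
  take Readable:  [Readable Entity Seekable object] + [Readable Seekable object]
  take Entity:  [Entity Seekable object] + [Seekable object]
  take Seekable:  [Seekable object] + [Seekable object]
  take object:  [object] + [object]

Persistent, Taggable, Buffered, Auditable, Versioned, Readable, Entity, Seekable, object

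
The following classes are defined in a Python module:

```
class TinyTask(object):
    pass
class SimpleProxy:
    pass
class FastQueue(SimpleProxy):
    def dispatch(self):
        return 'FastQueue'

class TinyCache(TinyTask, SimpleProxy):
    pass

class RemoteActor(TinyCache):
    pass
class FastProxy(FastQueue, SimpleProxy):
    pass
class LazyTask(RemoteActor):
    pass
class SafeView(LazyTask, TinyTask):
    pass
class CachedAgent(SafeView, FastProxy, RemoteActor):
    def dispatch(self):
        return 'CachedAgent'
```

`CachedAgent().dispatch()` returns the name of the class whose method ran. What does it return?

CachedAgent

L[CachedAgent] = CachedAgent + merge(L[SafeView], L[FastProxy], L[RemoteActor], [SafeView FastProxy RemoteActor])
  take SafeView:  [SafeView LazyTask RemoteActor TinyCache TinyTask SimpleProxy object] + [FastProxy FastQueue SimpleProxy object] + [RemoteActor TinyCache TinyTask SimpleProxy object] + [SafeView FastProxy RemoteActor]
  take LazyTask:  [LazyTask RemoteActor TinyCache TinyTask SimpleProxy object] + [FastProxy FastQueue SimpleProxy object] + [RemoteActor TinyCache TinyTask SimpleProxy object] + [FastProxy RemoteActor]
  take FastProxy:  [RemoteActor TinyCache TinyTask SimpleProxy object] + [FastProxy FastQueue SimpleProxy object] + [RemoteActor TinyCache TinyTask SimpleProxy object] + [FastProxy RemoteActor]
  take RemoteActor:  [RemoteActor TinyCache TinyTask SimpleProxy object] + [FastQueue SimpleProxy object] + [RemoteActor TinyCache TinyTask SimpleProxy object] + [RemoteActor]
  take TinyCache:  [TinyCache TinyTask SimpleProxy object] + [FastQueue SimpleProxy object] + [TinyCache TinyTask SimpleProxy object]
  take TinyTask:  [TinyTask SimpleProxy object] + [FastQueue SimpleProxy object] + [TinyTask SimpleProxy object]
  take FastQueue:  [SimpleProxy object] + [FastQueue SimpleProxy object] + [SimpleProxy object]
  take SimpleProxy:  [SimpleProxy object] + [SimpleProxy object] + [SimpleProxy object]
  take object:  [object] + [object] + [object]
MRO: CachedAgent SafeView LazyTask FastProxy RemoteActor TinyCache TinyTask FastQueue SimpleProxy object
dispatch is defined in: CachedAgent, FastQueue. First along the MRO is CachedAgent.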